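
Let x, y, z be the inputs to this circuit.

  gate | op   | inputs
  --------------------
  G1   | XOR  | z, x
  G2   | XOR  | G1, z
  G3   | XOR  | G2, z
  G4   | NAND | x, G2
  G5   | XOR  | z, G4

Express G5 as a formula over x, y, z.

G1 = z XOR x
G2 = G1 XOR z = (z XOR x) XOR z
G4 = x NAND G2 = x NAND ((z XOR x) XOR z)
G5 = z XOR G4 = z XOR (x NAND ((z XOR x) XOR z))

z XOR (x NAND ((z XOR x) XOR z))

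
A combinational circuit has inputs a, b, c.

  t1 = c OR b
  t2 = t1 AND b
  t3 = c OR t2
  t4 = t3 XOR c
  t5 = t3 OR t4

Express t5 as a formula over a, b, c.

t1 = c OR b
t2 = t1 AND b = (c OR b) AND b
t3 = c OR t2 = c OR ((c OR b) AND b)
t4 = t3 XOR c = (c OR ((c OR b) AND b)) XOR c
t5 = t3 OR t4 = (c OR ((c OR b) AND b)) OR ((c OR ((c OR b) AND b)) XOR c)

(c OR ((c OR b) AND b)) OR ((c OR ((c OR b) AND b)) XOR c)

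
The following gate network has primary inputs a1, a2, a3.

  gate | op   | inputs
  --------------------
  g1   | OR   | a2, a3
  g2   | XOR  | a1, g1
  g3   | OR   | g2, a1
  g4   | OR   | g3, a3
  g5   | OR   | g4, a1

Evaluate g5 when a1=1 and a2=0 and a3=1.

g1 = 0 OR 1 = 1
g2 = 1 XOR 1 = 0
g3 = 0 OR 1 = 1
g4 = 1 OR 1 = 1
g5 = 1 OR 1 = 1

1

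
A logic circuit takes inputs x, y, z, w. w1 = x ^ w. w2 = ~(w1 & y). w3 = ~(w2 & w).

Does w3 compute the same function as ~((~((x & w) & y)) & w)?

No

w1 = x ^ w
w2 = ~(w1 & y) = ~((x ^ w) & y)
w3 = ~(w2 & w) = ~((~((x ^ w) & y)) & w)
At x=0, y=1, z=0, w=1: circuit gives 1, formula gives 0.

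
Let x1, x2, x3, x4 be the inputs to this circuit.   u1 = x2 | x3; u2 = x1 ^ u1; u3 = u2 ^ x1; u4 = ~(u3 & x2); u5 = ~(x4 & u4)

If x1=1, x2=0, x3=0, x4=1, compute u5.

0

u1 = 0 | 0 = 0
u2 = 1 ^ 0 = 1
u3 = 1 ^ 1 = 0
u4 = ~(0 & 0) = 1
u5 = ~(1 & 1) = 0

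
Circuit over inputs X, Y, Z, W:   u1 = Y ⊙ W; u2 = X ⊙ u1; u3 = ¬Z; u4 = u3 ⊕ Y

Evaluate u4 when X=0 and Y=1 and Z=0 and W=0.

u3 = ¬0 = 1
u4 = 1 ⊕ 1 = 0

0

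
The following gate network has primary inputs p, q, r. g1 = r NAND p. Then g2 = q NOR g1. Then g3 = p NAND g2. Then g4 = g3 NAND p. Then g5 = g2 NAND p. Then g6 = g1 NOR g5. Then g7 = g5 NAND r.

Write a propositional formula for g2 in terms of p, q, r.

g1 = r NAND p
g2 = q NOR g1 = q NOR (r NAND p)

q NOR (r NAND p)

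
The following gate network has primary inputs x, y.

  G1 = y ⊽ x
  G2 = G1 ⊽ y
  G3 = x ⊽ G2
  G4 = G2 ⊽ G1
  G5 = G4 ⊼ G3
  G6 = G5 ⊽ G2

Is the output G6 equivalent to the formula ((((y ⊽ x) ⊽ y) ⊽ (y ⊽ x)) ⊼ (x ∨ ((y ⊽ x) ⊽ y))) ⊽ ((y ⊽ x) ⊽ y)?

G1 = y ⊽ x
G2 = G1 ⊽ y = (y ⊽ x) ⊽ y
G3 = x ⊽ G2 = x ⊽ ((y ⊽ x) ⊽ y)
G4 = G2 ⊽ G1 = ((y ⊽ x) ⊽ y) ⊽ (y ⊽ x)
G5 = G4 ⊼ G3 = (((y ⊽ x) ⊽ y) ⊽ (y ⊽ x)) ⊼ (x ⊽ ((y ⊽ x) ⊽ y))
G6 = G5 ⊽ G2 = ((((y ⊽ x) ⊽ y) ⊽ (y ⊽ x)) ⊼ (x ⊽ ((y ⊽ x) ⊽ y))) ⊽ ((y ⊽ x) ⊽ y)
At x=0, y=1: circuit gives 1, formula gives 0.

No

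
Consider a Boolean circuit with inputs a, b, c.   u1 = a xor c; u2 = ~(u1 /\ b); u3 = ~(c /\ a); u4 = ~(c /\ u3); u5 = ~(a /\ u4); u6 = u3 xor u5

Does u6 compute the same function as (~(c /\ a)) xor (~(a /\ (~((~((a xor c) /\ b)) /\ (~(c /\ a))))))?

u3 = ~(c /\ a)
u4 = ~(c /\ u3) = ~(c /\ (~(c /\ a)))
u5 = ~(a /\ u4) = ~(a /\ (~(c /\ (~(c /\ a)))))
u6 = u3 xor u5 = (~(c /\ a)) xor (~(a /\ (~(c /\ (~(c /\ a))))))
At a=1, b=0, c=0: circuit gives 1, formula gives 0.

No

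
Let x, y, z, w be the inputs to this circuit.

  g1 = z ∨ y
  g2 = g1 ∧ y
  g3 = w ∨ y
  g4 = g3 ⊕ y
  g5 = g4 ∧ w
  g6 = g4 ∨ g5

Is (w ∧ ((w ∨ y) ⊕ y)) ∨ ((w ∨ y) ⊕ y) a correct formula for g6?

Yes

g3 = w ∨ y
g4 = g3 ⊕ y = (w ∨ y) ⊕ y
g5 = g4 ∧ w = ((w ∨ y) ⊕ y) ∧ w
g6 = g4 ∨ g5 = ((w ∨ y) ⊕ y) ∨ (((w ∨ y) ⊕ y) ∧ w)
At x=0, y=0, z=0, w=0: circuit gives 0, formula gives 0.
At x=0, y=0, z=0, w=1: circuit gives 1, formula gives 1.
Agrees on all 16 inputs.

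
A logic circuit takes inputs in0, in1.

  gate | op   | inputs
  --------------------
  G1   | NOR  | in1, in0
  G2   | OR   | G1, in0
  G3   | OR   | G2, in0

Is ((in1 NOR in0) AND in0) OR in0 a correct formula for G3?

G1 = in1 NOR in0
G2 = G1 OR in0 = (in1 NOR in0) OR in0
G3 = G2 OR in0 = ((in1 NOR in0) OR in0) OR in0
At in0=0, in1=0: circuit gives 1, formula gives 0.

No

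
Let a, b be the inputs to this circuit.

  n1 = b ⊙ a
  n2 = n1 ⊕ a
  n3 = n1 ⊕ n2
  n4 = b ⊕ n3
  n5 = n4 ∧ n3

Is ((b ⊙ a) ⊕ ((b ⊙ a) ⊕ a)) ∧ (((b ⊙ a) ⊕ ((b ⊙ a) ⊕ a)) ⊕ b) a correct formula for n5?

n1 = b ⊙ a
n2 = n1 ⊕ a = (b ⊙ a) ⊕ a
n3 = n1 ⊕ n2 = (b ⊙ a) ⊕ ((b ⊙ a) ⊕ a)
n4 = b ⊕ n3 = b ⊕ ((b ⊙ a) ⊕ ((b ⊙ a) ⊕ a))
n5 = n4 ∧ n3 = (b ⊕ ((b ⊙ a) ⊕ ((b ⊙ a) ⊕ a))) ∧ ((b ⊙ a) ⊕ ((b ⊙ a) ⊕ a))
At a=0, b=0: circuit gives 0, formula gives 0.
At a=1, b=0: circuit gives 1, formula gives 1.
Agrees on all 4 inputs.

Yes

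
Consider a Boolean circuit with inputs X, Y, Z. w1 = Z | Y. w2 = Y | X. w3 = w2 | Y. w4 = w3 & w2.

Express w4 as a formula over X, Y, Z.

w2 = Y | X
w3 = w2 | Y = (Y | X) | Y
w4 = w3 & w2 = ((Y | X) | Y) & (Y | X)

((Y | X) | Y) & (Y | X)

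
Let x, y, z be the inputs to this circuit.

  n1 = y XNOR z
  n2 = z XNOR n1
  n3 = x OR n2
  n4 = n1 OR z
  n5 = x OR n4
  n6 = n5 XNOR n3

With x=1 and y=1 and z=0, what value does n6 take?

n1 = 1 XNOR 0 = 0
n2 = 0 XNOR 0 = 1
n3 = 1 OR 1 = 1
n4 = 0 OR 0 = 0
n5 = 1 OR 0 = 1
n6 = 1 XNOR 1 = 1

1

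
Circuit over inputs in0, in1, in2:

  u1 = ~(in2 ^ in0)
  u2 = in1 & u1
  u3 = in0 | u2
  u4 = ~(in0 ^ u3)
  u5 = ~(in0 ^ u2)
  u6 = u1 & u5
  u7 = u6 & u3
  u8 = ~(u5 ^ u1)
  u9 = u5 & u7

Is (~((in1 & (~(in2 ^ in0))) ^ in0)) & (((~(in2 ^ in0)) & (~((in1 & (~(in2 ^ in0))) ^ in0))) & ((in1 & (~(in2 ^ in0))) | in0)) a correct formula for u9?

u1 = ~(in2 ^ in0)
u2 = in1 & u1 = in1 & (~(in2 ^ in0))
u3 = in0 | u2 = in0 | (in1 & (~(in2 ^ in0)))
u5 = ~(in0 ^ u2) = ~(in0 ^ (in1 & (~(in2 ^ in0))))
u6 = u1 & u5 = (~(in2 ^ in0)) & (~(in0 ^ (in1 & (~(in2 ^ in0)))))
u7 = u6 & u3 = ((~(in2 ^ in0)) & (~(in0 ^ (in1 & (~(in2 ^ in0)))))) & (in0 | (in1 & (~(in2 ^ in0))))
u9 = u5 & u7 = (~(in0 ^ (in1 & (~(in2 ^ in0))))) & (((~(in2 ^ in0)) & (~(in0 ^ (in1 & (~(in2 ^ in0)))))) & (in0 | (in1 & (~(in2 ^ in0)))))
At in0=0, in1=0, in2=0: circuit gives 0, formula gives 0.
At in0=1, in1=1, in2=1: circuit gives 1, formula gives 1.
Agrees on all 8 inputs.

Yes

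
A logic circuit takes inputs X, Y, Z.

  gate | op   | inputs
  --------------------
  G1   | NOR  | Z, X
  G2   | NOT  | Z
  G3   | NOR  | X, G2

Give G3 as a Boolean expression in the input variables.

G2 = NOT Z
G3 = X NOR G2 = X NOR NOT Z

X NOR NOT Z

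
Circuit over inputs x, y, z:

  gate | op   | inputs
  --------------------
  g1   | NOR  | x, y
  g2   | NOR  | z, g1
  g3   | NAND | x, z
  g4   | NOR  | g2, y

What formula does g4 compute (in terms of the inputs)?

g1 = x NOR y
g2 = z NOR g1 = z NOR (x NOR y)
g4 = g2 NOR y = (z NOR (x NOR y)) NOR y

(z NOR (x NOR y)) NOR y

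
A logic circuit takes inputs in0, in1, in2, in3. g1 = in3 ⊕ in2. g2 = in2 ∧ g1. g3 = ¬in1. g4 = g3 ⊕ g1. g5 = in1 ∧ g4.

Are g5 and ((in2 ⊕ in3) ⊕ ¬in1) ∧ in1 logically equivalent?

Yes

g1 = in3 ⊕ in2
g3 = ¬in1
g4 = g3 ⊕ g1 = ¬in1 ⊕ (in3 ⊕ in2)
g5 = in1 ∧ g4 = in1 ∧ (¬in1 ⊕ (in3 ⊕ in2))
At in0=0, in1=0, in2=0, in3=0: circuit gives 0, formula gives 0.
At in0=0, in1=1, in2=0, in3=1: circuit gives 1, formula gives 1.
Agrees on all 16 inputs.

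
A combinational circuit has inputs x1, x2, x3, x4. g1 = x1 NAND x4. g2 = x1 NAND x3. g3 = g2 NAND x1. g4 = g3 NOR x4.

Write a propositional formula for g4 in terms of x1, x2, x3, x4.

g2 = x1 NAND x3
g3 = g2 NAND x1 = (x1 NAND x3) NAND x1
g4 = g3 NOR x4 = ((x1 NAND x3) NAND x1) NOR x4

((x1 NAND x3) NAND x1) NOR x4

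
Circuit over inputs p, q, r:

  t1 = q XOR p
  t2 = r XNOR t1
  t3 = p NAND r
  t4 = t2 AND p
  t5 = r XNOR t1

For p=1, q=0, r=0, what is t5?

t1 = 0 XOR 1 = 1
t5 = 0 XNOR 1 = 0

0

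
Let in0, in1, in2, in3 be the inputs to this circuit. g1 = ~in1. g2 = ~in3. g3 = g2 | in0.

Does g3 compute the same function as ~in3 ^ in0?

g2 = ~in3
g3 = g2 | in0 = ~in3 | in0
At in0=1, in1=0, in2=0, in3=0: circuit gives 1, formula gives 0.

No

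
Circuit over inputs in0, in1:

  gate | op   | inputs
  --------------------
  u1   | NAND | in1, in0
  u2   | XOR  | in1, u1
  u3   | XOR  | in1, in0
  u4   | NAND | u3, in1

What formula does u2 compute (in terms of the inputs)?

in1 XOR (in1 NAND in0)

u1 = in1 NAND in0
u2 = in1 XOR u1 = in1 XOR (in1 NAND in0)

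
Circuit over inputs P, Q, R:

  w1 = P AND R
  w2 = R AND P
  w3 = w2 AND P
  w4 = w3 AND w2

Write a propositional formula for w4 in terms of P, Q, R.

((R AND P) AND P) AND (R AND P)

w2 = R AND P
w3 = w2 AND P = (R AND P) AND P
w4 = w3 AND w2 = ((R AND P) AND P) AND (R AND P)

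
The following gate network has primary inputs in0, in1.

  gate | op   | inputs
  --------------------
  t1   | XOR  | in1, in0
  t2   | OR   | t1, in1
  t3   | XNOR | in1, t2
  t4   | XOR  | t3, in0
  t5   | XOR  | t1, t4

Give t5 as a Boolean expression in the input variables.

t1 = in1 XOR in0
t2 = t1 OR in1 = (in1 XOR in0) OR in1
t3 = in1 XNOR t2 = in1 XNOR ((in1 XOR in0) OR in1)
t4 = t3 XOR in0 = (in1 XNOR ((in1 XOR in0) OR in1)) XOR in0
t5 = t1 XOR t4 = (in1 XOR in0) XOR ((in1 XNOR ((in1 XOR in0) OR in1)) XOR in0)

(in1 XOR in0) XOR ((in1 XNOR ((in1 XOR in0) OR in1)) XOR in0)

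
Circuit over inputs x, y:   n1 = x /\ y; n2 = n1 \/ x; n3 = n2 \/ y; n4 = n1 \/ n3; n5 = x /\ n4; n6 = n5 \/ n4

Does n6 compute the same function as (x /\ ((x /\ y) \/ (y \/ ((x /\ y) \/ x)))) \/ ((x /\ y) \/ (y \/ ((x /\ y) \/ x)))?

n1 = x /\ y
n2 = n1 \/ x = (x /\ y) \/ x
n3 = n2 \/ y = ((x /\ y) \/ x) \/ y
n4 = n1 \/ n3 = (x /\ y) \/ (((x /\ y) \/ x) \/ y)
n5 = x /\ n4 = x /\ ((x /\ y) \/ (((x /\ y) \/ x) \/ y))
n6 = n5 \/ n4 = (x /\ ((x /\ y) \/ (((x /\ y) \/ x) \/ y))) \/ ((x /\ y) \/ (((x /\ y) \/ x) \/ y))
At x=0, y=0: circuit gives 0, formula gives 0.
At x=0, y=1: circuit gives 1, formula gives 1.
Agrees on all 4 inputs.

Yes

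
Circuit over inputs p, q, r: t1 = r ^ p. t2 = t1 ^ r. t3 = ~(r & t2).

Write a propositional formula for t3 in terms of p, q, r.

~(r & ((r ^ p) ^ r))

t1 = r ^ p
t2 = t1 ^ r = (r ^ p) ^ r
t3 = ~(r & t2) = ~(r & ((r ^ p) ^ r))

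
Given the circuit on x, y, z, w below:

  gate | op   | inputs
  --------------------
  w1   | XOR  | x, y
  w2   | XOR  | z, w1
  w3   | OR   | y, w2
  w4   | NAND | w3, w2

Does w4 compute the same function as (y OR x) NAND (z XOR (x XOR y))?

w1 = x XOR y
w2 = z XOR w1 = z XOR (x XOR y)
w3 = y OR w2 = y OR (z XOR (x XOR y))
w4 = w3 NAND w2 = (y OR (z XOR (x XOR y))) NAND (z XOR (x XOR y))
At x=0, y=0, z=1, w=0: circuit gives 0, formula gives 1.

No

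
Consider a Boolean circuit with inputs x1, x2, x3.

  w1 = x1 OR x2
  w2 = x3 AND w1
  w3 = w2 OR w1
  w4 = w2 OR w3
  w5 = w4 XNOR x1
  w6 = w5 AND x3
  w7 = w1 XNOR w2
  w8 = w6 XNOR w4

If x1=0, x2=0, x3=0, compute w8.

1

w1 = 0 OR 0 = 0
w2 = 0 AND 0 = 0
w3 = 0 OR 0 = 0
w4 = 0 OR 0 = 0
w5 = 0 XNOR 0 = 1
w6 = 1 AND 0 = 0
w8 = 0 XNOR 0 = 1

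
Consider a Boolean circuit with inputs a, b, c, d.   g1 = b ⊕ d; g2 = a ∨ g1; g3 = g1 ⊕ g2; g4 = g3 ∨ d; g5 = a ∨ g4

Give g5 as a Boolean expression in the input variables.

a ∨ (((b ⊕ d) ⊕ (a ∨ (b ⊕ d))) ∨ d)

g1 = b ⊕ d
g2 = a ∨ g1 = a ∨ (b ⊕ d)
g3 = g1 ⊕ g2 = (b ⊕ d) ⊕ (a ∨ (b ⊕ d))
g4 = g3 ∨ d = ((b ⊕ d) ⊕ (a ∨ (b ⊕ d))) ∨ d
g5 = a ∨ g4 = a ∨ (((b ⊕ d) ⊕ (a ∨ (b ⊕ d))) ∨ d)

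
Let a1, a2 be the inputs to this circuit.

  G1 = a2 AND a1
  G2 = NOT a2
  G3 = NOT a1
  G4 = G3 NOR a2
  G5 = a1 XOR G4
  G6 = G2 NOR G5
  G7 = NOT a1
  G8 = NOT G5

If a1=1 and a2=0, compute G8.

1

G3 = NOT 1 = 0
G4 = 0 NOR 0 = 1
G5 = 1 XOR 1 = 0
G8 = NOT 0 = 1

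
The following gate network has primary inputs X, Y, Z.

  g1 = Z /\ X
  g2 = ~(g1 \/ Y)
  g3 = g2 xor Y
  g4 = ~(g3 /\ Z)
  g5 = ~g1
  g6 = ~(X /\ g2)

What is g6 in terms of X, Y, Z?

~(X /\ (~((Z /\ X) \/ Y)))

g1 = Z /\ X
g2 = ~(g1 \/ Y) = ~((Z /\ X) \/ Y)
g6 = ~(X /\ g2) = ~(X /\ (~((Z /\ X) \/ Y)))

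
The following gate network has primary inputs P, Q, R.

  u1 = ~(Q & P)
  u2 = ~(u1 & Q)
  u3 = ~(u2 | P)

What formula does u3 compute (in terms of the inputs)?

~((~((~(Q & P)) & Q)) | P)

u1 = ~(Q & P)
u2 = ~(u1 & Q) = ~((~(Q & P)) & Q)
u3 = ~(u2 | P) = ~((~((~(Q & P)) & Q)) | P)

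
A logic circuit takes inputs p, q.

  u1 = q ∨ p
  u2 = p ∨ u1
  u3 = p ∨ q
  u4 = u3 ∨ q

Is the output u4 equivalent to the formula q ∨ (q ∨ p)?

Yes

u3 = p ∨ q
u4 = u3 ∨ q = (p ∨ q) ∨ q
At p=0, q=0: circuit gives 0, formula gives 0.
At p=0, q=1: circuit gives 1, formula gives 1.
Agrees on all 4 inputs.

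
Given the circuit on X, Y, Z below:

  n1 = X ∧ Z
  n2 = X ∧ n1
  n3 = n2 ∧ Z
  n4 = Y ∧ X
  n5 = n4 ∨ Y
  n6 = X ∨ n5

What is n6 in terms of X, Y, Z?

n4 = Y ∧ X
n5 = n4 ∨ Y = (Y ∧ X) ∨ Y
n6 = X ∨ n5 = X ∨ ((Y ∧ X) ∨ Y)

X ∨ ((Y ∧ X) ∨ Y)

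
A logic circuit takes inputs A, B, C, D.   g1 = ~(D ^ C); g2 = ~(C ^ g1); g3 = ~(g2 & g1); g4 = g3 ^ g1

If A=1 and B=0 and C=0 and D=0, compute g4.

0

g1 = ~(0 ^ 0) = 1
g2 = ~(0 ^ 1) = 0
g3 = ~(0 & 1) = 1
g4 = 1 ^ 1 = 0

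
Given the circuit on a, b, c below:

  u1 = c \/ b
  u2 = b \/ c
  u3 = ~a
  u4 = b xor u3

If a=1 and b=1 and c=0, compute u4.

u3 = ~1 = 0
u4 = 1 xor 0 = 1

1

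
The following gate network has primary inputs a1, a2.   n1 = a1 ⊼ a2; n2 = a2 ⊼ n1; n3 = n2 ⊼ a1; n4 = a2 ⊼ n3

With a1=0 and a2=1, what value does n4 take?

n1 = 0 ⊼ 1 = 1
n2 = 1 ⊼ 1 = 0
n3 = 0 ⊼ 0 = 1
n4 = 1 ⊼ 1 = 0

0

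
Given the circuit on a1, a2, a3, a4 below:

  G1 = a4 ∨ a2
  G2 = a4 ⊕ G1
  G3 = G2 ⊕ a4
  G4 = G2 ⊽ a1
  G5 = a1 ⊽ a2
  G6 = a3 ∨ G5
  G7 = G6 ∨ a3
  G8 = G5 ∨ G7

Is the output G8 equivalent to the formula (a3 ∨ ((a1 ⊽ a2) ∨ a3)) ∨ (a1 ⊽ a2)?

Yes

G5 = a1 ⊽ a2
G6 = a3 ∨ G5 = a3 ∨ (a1 ⊽ a2)
G7 = G6 ∨ a3 = (a3 ∨ (a1 ⊽ a2)) ∨ a3
G8 = G5 ∨ G7 = (a1 ⊽ a2) ∨ ((a3 ∨ (a1 ⊽ a2)) ∨ a3)
At a1=0, a2=1, a3=0, a4=0: circuit gives 0, formula gives 0.
At a1=0, a2=0, a3=0, a4=0: circuit gives 1, formula gives 1.
Agrees on all 16 inputs.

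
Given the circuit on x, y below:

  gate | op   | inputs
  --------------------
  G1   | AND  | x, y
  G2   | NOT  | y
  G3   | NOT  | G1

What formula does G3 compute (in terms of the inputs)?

NOT (x AND y)

G1 = x AND y
G3 = NOT G1 = NOT (x AND y)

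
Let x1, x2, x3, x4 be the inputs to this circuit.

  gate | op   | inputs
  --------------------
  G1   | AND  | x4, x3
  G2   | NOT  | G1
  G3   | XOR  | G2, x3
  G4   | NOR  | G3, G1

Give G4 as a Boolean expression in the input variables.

(NOT (x4 AND x3) XOR x3) NOR (x4 AND x3)

G1 = x4 AND x3
G2 = NOT G1 = NOT (x4 AND x3)
G3 = G2 XOR x3 = NOT (x4 AND x3) XOR x3
G4 = G3 NOR G1 = (NOT (x4 AND x3) XOR x3) NOR (x4 AND x3)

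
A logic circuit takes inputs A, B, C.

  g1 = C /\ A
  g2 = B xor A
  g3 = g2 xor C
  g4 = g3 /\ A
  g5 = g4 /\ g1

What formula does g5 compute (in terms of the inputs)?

g1 = C /\ A
g2 = B xor A
g3 = g2 xor C = (B xor A) xor C
g4 = g3 /\ A = ((B xor A) xor C) /\ A
g5 = g4 /\ g1 = (((B xor A) xor C) /\ A) /\ (C /\ A)

(((B xor A) xor C) /\ A) /\ (C /\ A)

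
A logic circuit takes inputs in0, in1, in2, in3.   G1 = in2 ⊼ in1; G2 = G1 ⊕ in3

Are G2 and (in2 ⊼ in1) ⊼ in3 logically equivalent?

No

G1 = in2 ⊼ in1
G2 = G1 ⊕ in3 = (in2 ⊼ in1) ⊕ in3
At in0=0, in1=1, in2=1, in3=0: circuit gives 0, formula gives 1.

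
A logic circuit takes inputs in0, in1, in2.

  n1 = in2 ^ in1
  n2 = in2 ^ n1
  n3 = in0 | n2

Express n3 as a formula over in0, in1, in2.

in0 | (in2 ^ (in2 ^ in1))

n1 = in2 ^ in1
n2 = in2 ^ n1 = in2 ^ (in2 ^ in1)
n3 = in0 | n2 = in0 | (in2 ^ (in2 ^ in1))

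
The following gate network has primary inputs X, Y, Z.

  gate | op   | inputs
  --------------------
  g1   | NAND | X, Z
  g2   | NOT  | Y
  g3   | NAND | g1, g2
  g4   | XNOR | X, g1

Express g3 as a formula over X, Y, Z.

g1 = X NAND Z
g2 = NOT Y
g3 = g1 NAND g2 = (X NAND Z) NAND NOT Y

(X NAND Z) NAND NOT Y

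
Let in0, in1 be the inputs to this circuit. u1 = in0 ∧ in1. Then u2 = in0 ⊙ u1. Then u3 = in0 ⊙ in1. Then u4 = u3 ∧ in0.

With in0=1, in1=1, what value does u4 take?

1

u3 = 1 ⊙ 1 = 1
u4 = 1 ∧ 1 = 1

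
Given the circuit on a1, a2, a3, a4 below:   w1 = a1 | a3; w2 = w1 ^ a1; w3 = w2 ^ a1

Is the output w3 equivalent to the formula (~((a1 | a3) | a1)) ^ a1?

w1 = a1 | a3
w2 = w1 ^ a1 = (a1 | a3) ^ a1
w3 = w2 ^ a1 = ((a1 | a3) ^ a1) ^ a1
At a1=0, a2=0, a3=0, a4=0: circuit gives 0, formula gives 1.

No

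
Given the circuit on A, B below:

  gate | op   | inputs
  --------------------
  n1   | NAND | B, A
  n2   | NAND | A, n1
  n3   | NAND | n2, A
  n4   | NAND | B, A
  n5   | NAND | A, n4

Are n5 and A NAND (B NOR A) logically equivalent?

No

n4 = B NAND A
n5 = A NAND n4 = A NAND (B NAND A)
At A=1, B=0: circuit gives 0, formula gives 1.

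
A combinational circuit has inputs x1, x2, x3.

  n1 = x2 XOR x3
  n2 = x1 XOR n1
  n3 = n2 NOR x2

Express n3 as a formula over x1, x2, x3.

n1 = x2 XOR x3
n2 = x1 XOR n1 = x1 XOR (x2 XOR x3)
n3 = n2 NOR x2 = (x1 XOR (x2 XOR x3)) NOR x2

(x1 XOR (x2 XOR x3)) NOR x2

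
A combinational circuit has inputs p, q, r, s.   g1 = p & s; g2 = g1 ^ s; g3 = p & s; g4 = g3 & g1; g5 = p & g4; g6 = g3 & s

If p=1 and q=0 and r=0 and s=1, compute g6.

g3 = 1 & 1 = 1
g6 = 1 & 1 = 1

1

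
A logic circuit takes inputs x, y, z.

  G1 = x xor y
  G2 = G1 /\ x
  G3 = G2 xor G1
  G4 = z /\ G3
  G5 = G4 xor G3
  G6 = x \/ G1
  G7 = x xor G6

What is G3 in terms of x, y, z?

((x xor y) /\ x) xor (x xor y)

G1 = x xor y
G2 = G1 /\ x = (x xor y) /\ x
G3 = G2 xor G1 = ((x xor y) /\ x) xor (x xor y)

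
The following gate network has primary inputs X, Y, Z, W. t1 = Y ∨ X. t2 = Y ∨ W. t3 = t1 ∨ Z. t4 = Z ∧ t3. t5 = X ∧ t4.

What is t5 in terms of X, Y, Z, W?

X ∧ (Z ∧ ((Y ∨ X) ∨ Z))

t1 = Y ∨ X
t3 = t1 ∨ Z = (Y ∨ X) ∨ Z
t4 = Z ∧ t3 = Z ∧ ((Y ∨ X) ∨ Z)
t5 = X ∧ t4 = X ∧ (Z ∧ ((Y ∨ X) ∨ Z))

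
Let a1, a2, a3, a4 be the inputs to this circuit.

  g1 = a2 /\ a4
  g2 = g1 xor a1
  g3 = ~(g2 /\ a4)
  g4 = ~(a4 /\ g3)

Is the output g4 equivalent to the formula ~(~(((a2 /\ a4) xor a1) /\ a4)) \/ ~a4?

Yes

g1 = a2 /\ a4
g2 = g1 xor a1 = (a2 /\ a4) xor a1
g3 = ~(g2 /\ a4) = ~(((a2 /\ a4) xor a1) /\ a4)
g4 = ~(a4 /\ g3) = ~(a4 /\ (~(((a2 /\ a4) xor a1) /\ a4)))
At a1=0, a2=0, a3=0, a4=1: circuit gives 0, formula gives 0.
At a1=0, a2=0, a3=0, a4=0: circuit gives 1, formula gives 1.
Agrees on all 16 inputs.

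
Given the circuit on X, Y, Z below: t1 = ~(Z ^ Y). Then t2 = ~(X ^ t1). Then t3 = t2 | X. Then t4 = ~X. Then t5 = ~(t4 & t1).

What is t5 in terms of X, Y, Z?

~(~X & (~(Z ^ Y)))

t1 = ~(Z ^ Y)
t4 = ~X
t5 = ~(t4 & t1) = ~(~X & (~(Z ^ Y)))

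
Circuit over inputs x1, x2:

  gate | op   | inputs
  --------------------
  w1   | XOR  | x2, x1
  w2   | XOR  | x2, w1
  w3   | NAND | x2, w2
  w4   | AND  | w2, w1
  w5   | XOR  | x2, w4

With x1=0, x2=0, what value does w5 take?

w1 = 0 XOR 0 = 0
w2 = 0 XOR 0 = 0
w4 = 0 AND 0 = 0
w5 = 0 XOR 0 = 0

0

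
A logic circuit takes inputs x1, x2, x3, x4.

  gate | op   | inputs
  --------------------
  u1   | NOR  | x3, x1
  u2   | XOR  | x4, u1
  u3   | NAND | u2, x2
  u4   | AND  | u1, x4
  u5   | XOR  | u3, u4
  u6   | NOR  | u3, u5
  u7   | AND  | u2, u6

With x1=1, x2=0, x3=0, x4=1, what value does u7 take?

0

u1 = 0 NOR 1 = 0
u2 = 1 XOR 0 = 1
u3 = 1 NAND 0 = 1
u4 = 0 AND 1 = 0
u5 = 1 XOR 0 = 1
u6 = 1 NOR 1 = 0
u7 = 1 AND 0 = 0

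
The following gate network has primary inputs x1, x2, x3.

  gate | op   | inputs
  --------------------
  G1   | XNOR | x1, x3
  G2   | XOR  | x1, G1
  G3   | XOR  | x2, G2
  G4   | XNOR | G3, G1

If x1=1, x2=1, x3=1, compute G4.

G1 = 1 XNOR 1 = 1
G2 = 1 XOR 1 = 0
G3 = 1 XOR 0 = 1
G4 = 1 XNOR 1 = 1

1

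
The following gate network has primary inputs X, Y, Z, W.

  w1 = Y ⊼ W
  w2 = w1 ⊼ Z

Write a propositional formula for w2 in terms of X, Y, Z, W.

w1 = Y ⊼ W
w2 = w1 ⊼ Z = (Y ⊼ W) ⊼ Z

(Y ⊼ W) ⊼ Z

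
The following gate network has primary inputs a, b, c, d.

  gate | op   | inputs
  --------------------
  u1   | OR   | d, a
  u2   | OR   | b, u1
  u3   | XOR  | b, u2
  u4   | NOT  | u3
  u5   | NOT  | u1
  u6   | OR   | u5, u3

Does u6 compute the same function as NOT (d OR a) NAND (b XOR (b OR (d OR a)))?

No

u1 = d OR a
u2 = b OR u1 = b OR (d OR a)
u3 = b XOR u2 = b XOR (b OR (d OR a))
u5 = NOT u1 = NOT (d OR a)
u6 = u5 OR u3 = NOT (d OR a) OR (b XOR (b OR (d OR a)))
At a=0, b=1, c=0, d=1: circuit gives 0, formula gives 1.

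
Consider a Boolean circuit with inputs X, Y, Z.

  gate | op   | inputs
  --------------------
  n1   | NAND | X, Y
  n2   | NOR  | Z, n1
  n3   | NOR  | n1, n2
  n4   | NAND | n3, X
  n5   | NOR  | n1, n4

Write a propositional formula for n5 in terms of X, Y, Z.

(X NAND Y) NOR (((X NAND Y) NOR (Z NOR (X NAND Y))) NAND X)

n1 = X NAND Y
n2 = Z NOR n1 = Z NOR (X NAND Y)
n3 = n1 NOR n2 = (X NAND Y) NOR (Z NOR (X NAND Y))
n4 = n3 NAND X = ((X NAND Y) NOR (Z NOR (X NAND Y))) NAND X
n5 = n1 NOR n4 = (X NAND Y) NOR (((X NAND Y) NOR (Z NOR (X NAND Y))) NAND X)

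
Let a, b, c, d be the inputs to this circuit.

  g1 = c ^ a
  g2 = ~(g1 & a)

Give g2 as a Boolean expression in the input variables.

~((c ^ a) & a)

g1 = c ^ a
g2 = ~(g1 & a) = ~((c ^ a) & a)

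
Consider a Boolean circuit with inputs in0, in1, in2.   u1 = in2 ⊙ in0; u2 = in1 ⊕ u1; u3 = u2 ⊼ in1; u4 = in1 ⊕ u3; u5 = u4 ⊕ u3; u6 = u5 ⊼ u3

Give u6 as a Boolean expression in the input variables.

u1 = in2 ⊙ in0
u2 = in1 ⊕ u1 = in1 ⊕ (in2 ⊙ in0)
u3 = u2 ⊼ in1 = (in1 ⊕ (in2 ⊙ in0)) ⊼ in1
u4 = in1 ⊕ u3 = in1 ⊕ ((in1 ⊕ (in2 ⊙ in0)) ⊼ in1)
u5 = u4 ⊕ u3 = (in1 ⊕ ((in1 ⊕ (in2 ⊙ in0)) ⊼ in1)) ⊕ ((in1 ⊕ (in2 ⊙ in0)) ⊼ in1)
u6 = u5 ⊼ u3 = ((in1 ⊕ ((in1 ⊕ (in2 ⊙ in0)) ⊼ in1)) ⊕ ((in1 ⊕ (in2 ⊙ in0)) ⊼ in1)) ⊼ ((in1 ⊕ (in2 ⊙ in0)) ⊼ in1)

((in1 ⊕ ((in1 ⊕ (in2 ⊙ in0)) ⊼ in1)) ⊕ ((in1 ⊕ (in2 ⊙ in0)) ⊼ in1)) ⊼ ((in1 ⊕ (in2 ⊙ in0)) ⊼ in1)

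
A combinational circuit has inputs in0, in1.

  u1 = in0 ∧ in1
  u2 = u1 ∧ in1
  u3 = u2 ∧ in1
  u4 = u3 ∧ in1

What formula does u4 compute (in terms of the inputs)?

u1 = in0 ∧ in1
u2 = u1 ∧ in1 = (in0 ∧ in1) ∧ in1
u3 = u2 ∧ in1 = ((in0 ∧ in1) ∧ in1) ∧ in1
u4 = u3 ∧ in1 = (((in0 ∧ in1) ∧ in1) ∧ in1) ∧ in1

(((in0 ∧ in1) ∧ in1) ∧ in1) ∧ in1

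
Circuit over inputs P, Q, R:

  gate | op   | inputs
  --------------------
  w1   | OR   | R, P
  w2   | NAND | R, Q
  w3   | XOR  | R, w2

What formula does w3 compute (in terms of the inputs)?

w2 = R NAND Q
w3 = R XOR w2 = R XOR (R NAND Q)

R XOR (R NAND Q)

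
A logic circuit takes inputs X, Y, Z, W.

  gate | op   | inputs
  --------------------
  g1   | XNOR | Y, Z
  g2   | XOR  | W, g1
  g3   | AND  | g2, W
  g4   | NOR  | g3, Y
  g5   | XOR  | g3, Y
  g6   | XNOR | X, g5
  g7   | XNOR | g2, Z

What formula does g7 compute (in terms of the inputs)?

g1 = Y XNOR Z
g2 = W XOR g1 = W XOR (Y XNOR Z)
g7 = g2 XNOR Z = (W XOR (Y XNOR Z)) XNOR Z

(W XOR (Y XNOR Z)) XNOR Z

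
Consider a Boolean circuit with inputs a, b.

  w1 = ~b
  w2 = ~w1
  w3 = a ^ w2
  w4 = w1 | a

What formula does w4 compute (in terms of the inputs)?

w1 = ~b
w4 = w1 | a = ~b | a

~b | a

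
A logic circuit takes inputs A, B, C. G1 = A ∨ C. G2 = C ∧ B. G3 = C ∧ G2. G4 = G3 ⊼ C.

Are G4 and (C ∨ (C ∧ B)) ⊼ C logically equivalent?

G2 = C ∧ B
G3 = C ∧ G2 = C ∧ (C ∧ B)
G4 = G3 ⊼ C = (C ∧ (C ∧ B)) ⊼ C
At A=0, B=0, C=1: circuit gives 1, formula gives 0.

No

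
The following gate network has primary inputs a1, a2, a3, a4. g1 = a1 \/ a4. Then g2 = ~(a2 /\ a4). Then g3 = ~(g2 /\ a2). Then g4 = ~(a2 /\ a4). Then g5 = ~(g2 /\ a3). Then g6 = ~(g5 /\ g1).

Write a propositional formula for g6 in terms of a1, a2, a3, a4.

~((~((~(a2 /\ a4)) /\ a3)) /\ (a1 \/ a4))

g1 = a1 \/ a4
g2 = ~(a2 /\ a4)
g5 = ~(g2 /\ a3) = ~((~(a2 /\ a4)) /\ a3)
g6 = ~(g5 /\ g1) = ~((~((~(a2 /\ a4)) /\ a3)) /\ (a1 \/ a4))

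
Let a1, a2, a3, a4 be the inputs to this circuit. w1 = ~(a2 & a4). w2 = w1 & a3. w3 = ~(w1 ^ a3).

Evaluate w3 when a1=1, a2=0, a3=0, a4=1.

w1 = ~(0 & 1) = 1
w3 = ~(1 ^ 0) = 0

0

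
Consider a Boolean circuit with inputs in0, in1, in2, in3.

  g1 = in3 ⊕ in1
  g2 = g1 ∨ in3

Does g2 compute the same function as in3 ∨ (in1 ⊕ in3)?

Yes

g1 = in3 ⊕ in1
g2 = g1 ∨ in3 = (in3 ⊕ in1) ∨ in3
At in0=0, in1=0, in2=0, in3=0: circuit gives 0, formula gives 0.
At in0=0, in1=0, in2=0, in3=1: circuit gives 1, formula gives 1.
Agrees on all 16 inputs.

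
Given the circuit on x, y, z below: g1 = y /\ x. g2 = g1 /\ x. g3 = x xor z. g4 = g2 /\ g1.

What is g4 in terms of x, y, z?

g1 = y /\ x
g2 = g1 /\ x = (y /\ x) /\ x
g4 = g2 /\ g1 = ((y /\ x) /\ x) /\ (y /\ x)

((y /\ x) /\ x) /\ (y /\ x)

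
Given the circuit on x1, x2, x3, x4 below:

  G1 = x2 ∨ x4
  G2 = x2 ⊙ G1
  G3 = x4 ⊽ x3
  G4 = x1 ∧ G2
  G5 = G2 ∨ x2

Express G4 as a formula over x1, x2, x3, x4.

G1 = x2 ∨ x4
G2 = x2 ⊙ G1 = x2 ⊙ (x2 ∨ x4)
G4 = x1 ∧ G2 = x1 ∧ (x2 ⊙ (x2 ∨ x4))

x1 ∧ (x2 ⊙ (x2 ∨ x4))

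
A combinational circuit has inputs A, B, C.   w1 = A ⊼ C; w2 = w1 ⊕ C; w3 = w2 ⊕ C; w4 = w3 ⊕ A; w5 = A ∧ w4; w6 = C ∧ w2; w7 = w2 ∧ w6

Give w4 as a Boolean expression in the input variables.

w1 = A ⊼ C
w2 = w1 ⊕ C = (A ⊼ C) ⊕ C
w3 = w2 ⊕ C = ((A ⊼ C) ⊕ C) ⊕ C
w4 = w3 ⊕ A = (((A ⊼ C) ⊕ C) ⊕ C) ⊕ A

(((A ⊼ C) ⊕ C) ⊕ C) ⊕ A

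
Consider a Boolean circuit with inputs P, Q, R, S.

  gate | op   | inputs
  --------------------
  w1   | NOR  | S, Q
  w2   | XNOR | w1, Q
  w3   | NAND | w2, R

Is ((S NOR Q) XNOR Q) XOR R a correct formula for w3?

No

w1 = S NOR Q
w2 = w1 XNOR Q = (S NOR Q) XNOR Q
w3 = w2 NAND R = ((S NOR Q) XNOR Q) NAND R
At P=0, Q=0, R=0, S=0: circuit gives 1, formula gives 0.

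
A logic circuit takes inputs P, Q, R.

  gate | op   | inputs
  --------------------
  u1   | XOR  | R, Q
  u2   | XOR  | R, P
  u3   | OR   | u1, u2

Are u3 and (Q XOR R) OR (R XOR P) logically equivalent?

Yes

u1 = R XOR Q
u2 = R XOR P
u3 = u1 OR u2 = (R XOR Q) OR (R XOR P)
At P=0, Q=0, R=0: circuit gives 0, formula gives 0.
At P=0, Q=0, R=1: circuit gives 1, formula gives 1.
Agrees on all 8 inputs.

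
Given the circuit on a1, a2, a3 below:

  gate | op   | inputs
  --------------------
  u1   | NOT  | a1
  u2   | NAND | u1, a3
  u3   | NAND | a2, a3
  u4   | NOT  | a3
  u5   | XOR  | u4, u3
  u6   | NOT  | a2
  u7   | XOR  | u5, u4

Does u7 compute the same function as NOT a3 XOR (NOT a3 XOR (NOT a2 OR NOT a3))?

u3 = a2 NAND a3
u4 = NOT a3
u5 = u4 XOR u3 = NOT a3 XOR (a2 NAND a3)
u7 = u5 XOR u4 = (NOT a3 XOR (a2 NAND a3)) XOR NOT a3
At a1=0, a2=1, a3=1: circuit gives 0, formula gives 0.
At a1=0, a2=0, a3=0: circuit gives 1, formula gives 1.
Agrees on all 8 inputs.

Yes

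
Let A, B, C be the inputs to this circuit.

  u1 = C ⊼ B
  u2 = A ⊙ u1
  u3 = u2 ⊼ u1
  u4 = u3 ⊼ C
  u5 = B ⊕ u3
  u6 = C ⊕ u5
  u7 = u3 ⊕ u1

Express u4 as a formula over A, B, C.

u1 = C ⊼ B
u2 = A ⊙ u1 = A ⊙ (C ⊼ B)
u3 = u2 ⊼ u1 = (A ⊙ (C ⊼ B)) ⊼ (C ⊼ B)
u4 = u3 ⊼ C = ((A ⊙ (C ⊼ B)) ⊼ (C ⊼ B)) ⊼ C

((A ⊙ (C ⊼ B)) ⊼ (C ⊼ B)) ⊼ C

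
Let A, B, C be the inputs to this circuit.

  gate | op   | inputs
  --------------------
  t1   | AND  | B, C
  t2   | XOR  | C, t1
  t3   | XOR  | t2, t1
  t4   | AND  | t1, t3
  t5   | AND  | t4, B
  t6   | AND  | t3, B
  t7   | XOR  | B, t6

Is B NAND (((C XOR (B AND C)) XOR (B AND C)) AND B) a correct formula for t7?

t1 = B AND C
t2 = C XOR t1 = C XOR (B AND C)
t3 = t2 XOR t1 = (C XOR (B AND C)) XOR (B AND C)
t6 = t3 AND B = ((C XOR (B AND C)) XOR (B AND C)) AND B
t7 = B XOR t6 = B XOR (((C XOR (B AND C)) XOR (B AND C)) AND B)
At A=0, B=0, C=0: circuit gives 0, formula gives 1.

No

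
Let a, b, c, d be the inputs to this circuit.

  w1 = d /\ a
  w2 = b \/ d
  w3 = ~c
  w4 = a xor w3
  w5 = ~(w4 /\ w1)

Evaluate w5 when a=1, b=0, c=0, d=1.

w1 = 1 /\ 1 = 1
w3 = ~0 = 1
w4 = 1 xor 1 = 0
w5 = ~(0 /\ 1) = 1

1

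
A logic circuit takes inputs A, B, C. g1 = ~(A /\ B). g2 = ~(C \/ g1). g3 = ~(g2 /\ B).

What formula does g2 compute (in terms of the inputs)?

g1 = ~(A /\ B)
g2 = ~(C \/ g1) = ~(C \/ (~(A /\ B)))

~(C \/ (~(A /\ B)))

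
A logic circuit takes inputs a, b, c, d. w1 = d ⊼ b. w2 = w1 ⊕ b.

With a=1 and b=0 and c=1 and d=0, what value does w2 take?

w1 = 0 ⊼ 0 = 1
w2 = 1 ⊕ 0 = 1

1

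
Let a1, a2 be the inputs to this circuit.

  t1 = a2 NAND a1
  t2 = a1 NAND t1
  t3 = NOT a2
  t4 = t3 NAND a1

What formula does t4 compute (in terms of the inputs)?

t3 = NOT a2
t4 = t3 NAND a1 = NOT a2 NAND a1

NOT a2 NAND a1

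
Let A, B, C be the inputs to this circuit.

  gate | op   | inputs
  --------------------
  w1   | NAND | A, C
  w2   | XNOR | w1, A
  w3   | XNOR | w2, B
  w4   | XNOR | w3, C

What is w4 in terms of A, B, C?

w1 = A NAND C
w2 = w1 XNOR A = (A NAND C) XNOR A
w3 = w2 XNOR B = ((A NAND C) XNOR A) XNOR B
w4 = w3 XNOR C = (((A NAND C) XNOR A) XNOR B) XNOR C

(((A NAND C) XNOR A) XNOR B) XNOR C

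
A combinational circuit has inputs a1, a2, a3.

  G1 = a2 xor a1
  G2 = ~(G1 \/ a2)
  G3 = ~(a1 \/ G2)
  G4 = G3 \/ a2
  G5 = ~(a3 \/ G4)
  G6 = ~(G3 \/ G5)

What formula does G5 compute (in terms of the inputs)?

G1 = a2 xor a1
G2 = ~(G1 \/ a2) = ~((a2 xor a1) \/ a2)
G3 = ~(a1 \/ G2) = ~(a1 \/ (~((a2 xor a1) \/ a2)))
G4 = G3 \/ a2 = (~(a1 \/ (~((a2 xor a1) \/ a2)))) \/ a2
G5 = ~(a3 \/ G4) = ~(a3 \/ ((~(a1 \/ (~((a2 xor a1) \/ a2)))) \/ a2))

~(a3 \/ ((~(a1 \/ (~((a2 xor a1) \/ a2)))) \/ a2))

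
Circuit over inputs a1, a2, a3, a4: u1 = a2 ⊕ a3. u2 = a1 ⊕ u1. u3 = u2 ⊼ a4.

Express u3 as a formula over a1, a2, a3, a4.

(a1 ⊕ (a2 ⊕ a3)) ⊼ a4

u1 = a2 ⊕ a3
u2 = a1 ⊕ u1 = a1 ⊕ (a2 ⊕ a3)
u3 = u2 ⊼ a4 = (a1 ⊕ (a2 ⊕ a3)) ⊼ a4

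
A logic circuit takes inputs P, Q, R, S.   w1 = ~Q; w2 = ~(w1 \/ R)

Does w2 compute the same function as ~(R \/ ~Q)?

Yes

w1 = ~Q
w2 = ~(w1 \/ R) = ~(~Q \/ R)
At P=0, Q=0, R=0, S=0: circuit gives 0, formula gives 0.
At P=0, Q=1, R=0, S=0: circuit gives 1, formula gives 1.
Agrees on all 16 inputs.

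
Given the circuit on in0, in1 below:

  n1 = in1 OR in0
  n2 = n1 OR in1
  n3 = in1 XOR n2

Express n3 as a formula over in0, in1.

in1 XOR ((in1 OR in0) OR in1)

n1 = in1 OR in0
n2 = n1 OR in1 = (in1 OR in0) OR in1
n3 = in1 XOR n2 = in1 XOR ((in1 OR in0) OR in1)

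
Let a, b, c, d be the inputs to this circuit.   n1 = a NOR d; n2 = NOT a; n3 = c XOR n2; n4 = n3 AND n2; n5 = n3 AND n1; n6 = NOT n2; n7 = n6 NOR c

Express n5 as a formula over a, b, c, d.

(c XOR NOT a) AND (a NOR d)

n1 = a NOR d
n2 = NOT a
n3 = c XOR n2 = c XOR NOT a
n5 = n3 AND n1 = (c XOR NOT a) AND (a NOR d)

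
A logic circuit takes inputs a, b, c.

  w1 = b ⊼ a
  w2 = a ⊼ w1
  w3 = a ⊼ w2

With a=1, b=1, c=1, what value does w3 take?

w1 = 1 ⊼ 1 = 0
w2 = 1 ⊼ 0 = 1
w3 = 1 ⊼ 1 = 0

0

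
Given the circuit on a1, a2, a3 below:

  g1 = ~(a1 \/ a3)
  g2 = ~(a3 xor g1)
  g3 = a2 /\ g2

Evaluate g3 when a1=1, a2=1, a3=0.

g1 = ~(1 \/ 0) = 0
g2 = ~(0 xor 0) = 1
g3 = 1 /\ 1 = 1

1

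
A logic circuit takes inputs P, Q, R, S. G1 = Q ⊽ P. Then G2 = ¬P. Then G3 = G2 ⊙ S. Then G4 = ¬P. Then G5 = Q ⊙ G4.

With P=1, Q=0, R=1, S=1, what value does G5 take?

1

G4 = ¬1 = 0
G5 = 0 ⊙ 0 = 1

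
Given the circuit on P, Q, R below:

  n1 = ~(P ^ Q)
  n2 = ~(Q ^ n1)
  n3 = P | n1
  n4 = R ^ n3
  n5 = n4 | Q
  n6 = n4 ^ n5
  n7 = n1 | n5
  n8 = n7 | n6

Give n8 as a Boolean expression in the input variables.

n1 = ~(P ^ Q)
n3 = P | n1 = P | (~(P ^ Q))
n4 = R ^ n3 = R ^ (P | (~(P ^ Q)))
n5 = n4 | Q = (R ^ (P | (~(P ^ Q)))) | Q
n6 = n4 ^ n5 = (R ^ (P | (~(P ^ Q)))) ^ ((R ^ (P | (~(P ^ Q)))) | Q)
n7 = n1 | n5 = (~(P ^ Q)) | ((R ^ (P | (~(P ^ Q)))) | Q)
n8 = n7 | n6 = ((~(P ^ Q)) | ((R ^ (P | (~(P ^ Q)))) | Q)) | ((R ^ (P | (~(P ^ Q)))) ^ ((R ^ (P | (~(P ^ Q)))) | Q))

((~(P ^ Q)) | ((R ^ (P | (~(P ^ Q)))) | Q)) | ((R ^ (P | (~(P ^ Q)))) ^ ((R ^ (P | (~(P ^ Q)))) | Q))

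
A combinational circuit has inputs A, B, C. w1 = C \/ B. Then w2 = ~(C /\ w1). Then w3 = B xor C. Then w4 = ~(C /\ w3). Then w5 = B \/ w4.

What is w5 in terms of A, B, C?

B \/ (~(C /\ (B xor C)))

w3 = B xor C
w4 = ~(C /\ w3) = ~(C /\ (B xor C))
w5 = B \/ w4 = B \/ (~(C /\ (B xor C)))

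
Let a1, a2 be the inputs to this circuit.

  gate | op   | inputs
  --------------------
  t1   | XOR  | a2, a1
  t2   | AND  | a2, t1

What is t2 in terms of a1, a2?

a2 AND (a2 XOR a1)

t1 = a2 XOR a1
t2 = a2 AND t1 = a2 AND (a2 XOR a1)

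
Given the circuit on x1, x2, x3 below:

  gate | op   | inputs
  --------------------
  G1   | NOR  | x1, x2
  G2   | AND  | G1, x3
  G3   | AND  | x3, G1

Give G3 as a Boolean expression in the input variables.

G1 = x1 NOR x2
G3 = x3 AND G1 = x3 AND (x1 NOR x2)

x3 AND (x1 NOR x2)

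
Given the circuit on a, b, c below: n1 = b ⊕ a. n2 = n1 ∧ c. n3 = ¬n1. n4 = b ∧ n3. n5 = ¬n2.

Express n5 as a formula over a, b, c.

n1 = b ⊕ a
n2 = n1 ∧ c = (b ⊕ a) ∧ c
n5 = ¬n2 = ¬((b ⊕ a) ∧ c)

¬((b ⊕ a) ∧ c)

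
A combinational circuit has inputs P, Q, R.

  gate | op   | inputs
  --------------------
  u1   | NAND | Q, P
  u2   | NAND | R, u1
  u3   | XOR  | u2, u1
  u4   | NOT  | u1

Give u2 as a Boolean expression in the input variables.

R NAND (Q NAND P)

u1 = Q NAND P
u2 = R NAND u1 = R NAND (Q NAND P)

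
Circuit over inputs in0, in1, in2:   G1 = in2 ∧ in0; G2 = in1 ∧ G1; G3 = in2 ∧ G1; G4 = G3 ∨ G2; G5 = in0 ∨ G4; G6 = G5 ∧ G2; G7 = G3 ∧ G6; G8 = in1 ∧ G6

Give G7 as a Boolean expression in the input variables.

(in2 ∧ (in2 ∧ in0)) ∧ ((in0 ∨ ((in2 ∧ (in2 ∧ in0)) ∨ (in1 ∧ (in2 ∧ in0)))) ∧ (in1 ∧ (in2 ∧ in0)))

G1 = in2 ∧ in0
G2 = in1 ∧ G1 = in1 ∧ (in2 ∧ in0)
G3 = in2 ∧ G1 = in2 ∧ (in2 ∧ in0)
G4 = G3 ∨ G2 = (in2 ∧ (in2 ∧ in0)) ∨ (in1 ∧ (in2 ∧ in0))
G5 = in0 ∨ G4 = in0 ∨ ((in2 ∧ (in2 ∧ in0)) ∨ (in1 ∧ (in2 ∧ in0)))
G6 = G5 ∧ G2 = (in0 ∨ ((in2 ∧ (in2 ∧ in0)) ∨ (in1 ∧ (in2 ∧ in0)))) ∧ (in1 ∧ (in2 ∧ in0))
G7 = G3 ∧ G6 = (in2 ∧ (in2 ∧ in0)) ∧ ((in0 ∨ ((in2 ∧ (in2 ∧ in0)) ∨ (in1 ∧ (in2 ∧ in0)))) ∧ (in1 ∧ (in2 ∧ in0)))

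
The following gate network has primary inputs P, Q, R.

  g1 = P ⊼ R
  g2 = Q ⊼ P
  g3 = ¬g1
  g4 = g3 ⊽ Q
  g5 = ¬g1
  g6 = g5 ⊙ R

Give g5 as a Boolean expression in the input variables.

g1 = P ⊼ R
g5 = ¬g1 = ¬(P ⊼ R)

¬(P ⊼ R)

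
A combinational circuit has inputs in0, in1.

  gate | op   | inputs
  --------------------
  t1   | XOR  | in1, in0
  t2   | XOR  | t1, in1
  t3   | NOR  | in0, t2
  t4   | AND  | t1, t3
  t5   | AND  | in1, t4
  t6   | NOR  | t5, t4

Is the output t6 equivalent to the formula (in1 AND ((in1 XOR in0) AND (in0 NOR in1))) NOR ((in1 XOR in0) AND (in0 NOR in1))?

t1 = in1 XOR in0
t2 = t1 XOR in1 = (in1 XOR in0) XOR in1
t3 = in0 NOR t2 = in0 NOR ((in1 XOR in0) XOR in1)
t4 = t1 AND t3 = (in1 XOR in0) AND (in0 NOR ((in1 XOR in0) XOR in1))
t5 = in1 AND t4 = in1 AND ((in1 XOR in0) AND (in0 NOR ((in1 XOR in0) XOR in1)))
t6 = t5 NOR t4 = (in1 AND ((in1 XOR in0) AND (in0 NOR ((in1 XOR in0) XOR in1)))) NOR ((in1 XOR in0) AND (in0 NOR ((in1 XOR in0) XOR in1)))
At in0=0, in1=1: circuit gives 0, formula gives 1.

No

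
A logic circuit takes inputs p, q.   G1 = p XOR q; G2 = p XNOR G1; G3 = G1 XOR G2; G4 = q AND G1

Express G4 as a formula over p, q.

q AND (p XOR q)

G1 = p XOR q
G4 = q AND G1 = q AND (p XOR q)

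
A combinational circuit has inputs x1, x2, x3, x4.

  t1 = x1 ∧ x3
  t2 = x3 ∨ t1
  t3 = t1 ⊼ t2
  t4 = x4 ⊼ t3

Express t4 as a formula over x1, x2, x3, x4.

t1 = x1 ∧ x3
t2 = x3 ∨ t1 = x3 ∨ (x1 ∧ x3)
t3 = t1 ⊼ t2 = (x1 ∧ x3) ⊼ (x3 ∨ (x1 ∧ x3))
t4 = x4 ⊼ t3 = x4 ⊼ ((x1 ∧ x3) ⊼ (x3 ∨ (x1 ∧ x3)))

x4 ⊼ ((x1 ∧ x3) ⊼ (x3 ∨ (x1 ∧ x3)))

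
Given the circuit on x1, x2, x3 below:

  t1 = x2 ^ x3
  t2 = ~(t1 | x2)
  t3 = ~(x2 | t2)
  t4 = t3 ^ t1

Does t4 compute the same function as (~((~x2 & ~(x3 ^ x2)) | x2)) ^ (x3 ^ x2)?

t1 = x2 ^ x3
t2 = ~(t1 | x2) = ~((x2 ^ x3) | x2)
t3 = ~(x2 | t2) = ~(x2 | (~((x2 ^ x3) | x2)))
t4 = t3 ^ t1 = (~(x2 | (~((x2 ^ x3) | x2)))) ^ (x2 ^ x3)
At x1=0, x2=0, x3=0: circuit gives 0, formula gives 0.
At x1=0, x2=1, x3=0: circuit gives 1, formula gives 1.
Agrees on all 8 inputs.

Yes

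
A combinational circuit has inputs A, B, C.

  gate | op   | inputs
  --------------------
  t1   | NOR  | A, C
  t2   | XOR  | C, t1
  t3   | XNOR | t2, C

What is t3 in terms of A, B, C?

(C XOR (A NOR C)) XNOR C

t1 = A NOR C
t2 = C XOR t1 = C XOR (A NOR C)
t3 = t2 XNOR C = (C XOR (A NOR C)) XNOR C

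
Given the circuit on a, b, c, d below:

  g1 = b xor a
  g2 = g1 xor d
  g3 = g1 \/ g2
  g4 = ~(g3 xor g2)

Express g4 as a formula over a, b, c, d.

g1 = b xor a
g2 = g1 xor d = (b xor a) xor d
g3 = g1 \/ g2 = (b xor a) \/ ((b xor a) xor d)
g4 = ~(g3 xor g2) = ~(((b xor a) \/ ((b xor a) xor d)) xor ((b xor a) xor d))

~(((b xor a) \/ ((b xor a) xor d)) xor ((b xor a) xor d))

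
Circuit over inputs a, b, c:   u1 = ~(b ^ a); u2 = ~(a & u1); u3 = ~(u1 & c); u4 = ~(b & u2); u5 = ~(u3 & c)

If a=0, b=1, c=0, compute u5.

1

u1 = ~(1 ^ 0) = 0
u3 = ~(0 & 0) = 1
u5 = ~(1 & 0) = 1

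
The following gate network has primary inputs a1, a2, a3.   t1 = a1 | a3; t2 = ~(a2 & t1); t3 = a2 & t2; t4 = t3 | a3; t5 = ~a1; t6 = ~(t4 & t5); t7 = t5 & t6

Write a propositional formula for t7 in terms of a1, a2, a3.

t1 = a1 | a3
t2 = ~(a2 & t1) = ~(a2 & (a1 | a3))
t3 = a2 & t2 = a2 & (~(a2 & (a1 | a3)))
t4 = t3 | a3 = (a2 & (~(a2 & (a1 | a3)))) | a3
t5 = ~a1
t6 = ~(t4 & t5) = ~(((a2 & (~(a2 & (a1 | a3)))) | a3) & ~a1)
t7 = t5 & t6 = ~a1 & (~(((a2 & (~(a2 & (a1 | a3)))) | a3) & ~a1))

~a1 & (~(((a2 & (~(a2 & (a1 | a3)))) | a3) & ~a1))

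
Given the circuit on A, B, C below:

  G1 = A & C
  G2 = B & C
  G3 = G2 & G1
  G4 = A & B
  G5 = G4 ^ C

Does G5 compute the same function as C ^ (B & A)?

G4 = A & B
G5 = G4 ^ C = (A & B) ^ C
At A=0, B=0, C=0: circuit gives 0, formula gives 0.
At A=0, B=0, C=1: circuit gives 1, formula gives 1.
Agrees on all 8 inputs.

Yes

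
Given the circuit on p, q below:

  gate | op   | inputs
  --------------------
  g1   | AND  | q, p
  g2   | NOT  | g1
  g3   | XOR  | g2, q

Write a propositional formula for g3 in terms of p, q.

g1 = q AND p
g2 = NOT g1 = NOT (q AND p)
g3 = g2 XOR q = NOT (q AND p) XOR q

NOT (q AND p) XOR q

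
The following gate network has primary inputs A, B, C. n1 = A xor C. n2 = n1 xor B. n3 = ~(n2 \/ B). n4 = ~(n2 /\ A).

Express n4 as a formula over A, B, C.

~(((A xor C) xor B) /\ A)

n1 = A xor C
n2 = n1 xor B = (A xor C) xor B
n4 = ~(n2 /\ A) = ~(((A xor C) xor B) /\ A)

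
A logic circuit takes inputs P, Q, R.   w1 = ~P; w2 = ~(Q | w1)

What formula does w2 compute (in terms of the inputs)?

w1 = ~P
w2 = ~(Q | w1) = ~(Q | ~P)

~(Q | ~P)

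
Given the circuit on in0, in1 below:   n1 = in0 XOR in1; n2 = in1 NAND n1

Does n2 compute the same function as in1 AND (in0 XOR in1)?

No

n1 = in0 XOR in1
n2 = in1 NAND n1 = in1 NAND (in0 XOR in1)
At in0=0, in1=0: circuit gives 1, formula gives 0.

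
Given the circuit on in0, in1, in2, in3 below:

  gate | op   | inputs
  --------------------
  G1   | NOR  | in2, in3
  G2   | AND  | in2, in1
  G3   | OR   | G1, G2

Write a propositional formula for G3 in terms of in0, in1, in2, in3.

G1 = in2 NOR in3
G2 = in2 AND in1
G3 = G1 OR G2 = (in2 NOR in3) OR (in2 AND in1)

(in2 NOR in3) OR (in2 AND in1)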